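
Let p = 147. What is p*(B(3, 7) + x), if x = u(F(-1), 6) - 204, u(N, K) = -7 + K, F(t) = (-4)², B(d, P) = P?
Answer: -29106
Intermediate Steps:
F(t) = 16
x = -205 (x = (-7 + 6) - 204 = -1 - 204 = -205)
p*(B(3, 7) + x) = 147*(7 - 205) = 147*(-198) = -29106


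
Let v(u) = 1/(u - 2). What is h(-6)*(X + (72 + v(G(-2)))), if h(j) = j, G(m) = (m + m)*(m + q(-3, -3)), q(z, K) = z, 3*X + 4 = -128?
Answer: -505/3 ≈ -168.33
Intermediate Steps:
X = -44 (X = -4/3 + (⅓)*(-128) = -4/3 - 128/3 = -44)
G(m) = 2*m*(-3 + m) (G(m) = (m + m)*(m - 3) = (2*m)*(-3 + m) = 2*m*(-3 + m))
v(u) = 1/(-2 + u)
h(-6)*(X + (72 + v(G(-2)))) = -6*(-44 + (72 + 1/(-2 + 2*(-2)*(-3 - 2)))) = -6*(-44 + (72 + 1/(-2 + 2*(-2)*(-5)))) = -6*(-44 + (72 + 1/(-2 + 20))) = -6*(-44 + (72 + 1/18)) = -6*(-44 + 1297/18) = -6*505/18 = -505/3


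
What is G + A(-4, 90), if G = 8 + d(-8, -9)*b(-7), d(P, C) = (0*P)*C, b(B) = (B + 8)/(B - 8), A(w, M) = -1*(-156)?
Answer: 164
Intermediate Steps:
A(w, M) = 156
b(B) = (8 + B)/(-8 + B)
d(P, C) = 0 (d(P, C) = 0*C = 0)
G = 8 (G = 8 + 0*((8 - 7)/(-8 - 7)) = 8 + 0*(1/(-15)) = 8 + 0*(-1/15*1) = 8 + 0*(-1/15) = 8 + 0 = 8)
G + A(-4, 90) = 8 + 156 = 164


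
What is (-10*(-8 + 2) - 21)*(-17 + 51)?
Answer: 1326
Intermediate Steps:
(-10*(-8 + 2) - 21)*(-17 + 51) = (-10*(-6) - 21)*34 = (60 - 21)*34 = 39*34 = 1326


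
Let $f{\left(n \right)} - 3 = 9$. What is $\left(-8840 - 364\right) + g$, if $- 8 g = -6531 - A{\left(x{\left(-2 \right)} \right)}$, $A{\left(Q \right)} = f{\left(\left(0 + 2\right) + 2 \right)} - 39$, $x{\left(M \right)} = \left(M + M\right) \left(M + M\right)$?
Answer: $-8391$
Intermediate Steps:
$f{\left(n \right)} = 12$ ($f{\left(n \right)} = 3 + 9 = 12$)
$x{\left(M \right)} = 4 M^{2}$ ($x{\left(M \right)} = 2 M 2 M = 4 M^{2}$)
$A{\left(Q \right)} = -27$ ($A{\left(Q \right)} = 12 - 39 = -27$)
$g = 813$ ($g = - \frac{-6531 - -27}{8} = - \frac{-6531 + 27}{8} = \left(- \frac{1}{8}\right) \left(-6504\right) = 813$)
$\left(-8840 - 364\right) + g = \left(-8840 - 364\right) + 813 = -9204 + 813 = -8391$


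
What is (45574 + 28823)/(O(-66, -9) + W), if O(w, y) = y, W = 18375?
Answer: 24799/6122 ≈ 4.0508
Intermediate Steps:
(45574 + 28823)/(O(-66, -9) + W) = (45574 + 28823)/(-9 + 18375) = 74397/18366 = 74397*(1/18366) = 24799/6122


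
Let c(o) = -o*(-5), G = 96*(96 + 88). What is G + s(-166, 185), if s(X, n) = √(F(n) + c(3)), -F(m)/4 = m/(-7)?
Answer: 17664 + 13*√35/7 ≈ 17675.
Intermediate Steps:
F(m) = 4*m/7 (F(m) = -4*m/(-7) = -4*m*(-1)/7 = -(-4)*m/7 = 4*m/7)
G = 17664 (G = 96*184 = 17664)
c(o) = 5*o
s(X, n) = √(15 + 4*n/7) (s(X, n) = √(4*n/7 + 5*3) = √(4*n/7 + 15) = √(15 + 4*n/7))
G + s(-166, 185) = 17664 + √(735 + 28*185)/7 = 17664 + √(735 + 5180)/7 = 17664 + √5915/7 = 17664 + (13*√35)/7 = 17664 + 13*√35/7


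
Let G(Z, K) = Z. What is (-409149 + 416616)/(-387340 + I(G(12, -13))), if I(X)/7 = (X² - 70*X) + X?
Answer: -7467/392128 ≈ -0.019042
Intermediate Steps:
I(X) = -483*X + 7*X² (I(X) = 7*((X² - 70*X) + X) = 7*(X² - 69*X) = -483*X + 7*X²)
(-409149 + 416616)/(-387340 + I(G(12, -13))) = (-409149 + 416616)/(-387340 + 7*12*(-69 + 12)) = 7467/(-387340 + 7*12*(-57)) = 7467/(-387340 - 4788) = 7467/(-392128) = 7467*(-1/392128) = -7467/392128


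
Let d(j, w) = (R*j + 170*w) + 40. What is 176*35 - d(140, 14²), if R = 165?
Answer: -50300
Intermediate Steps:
d(j, w) = 40 + 165*j + 170*w (d(j, w) = (165*j + 170*w) + 40 = 40 + 165*j + 170*w)
176*35 - d(140, 14²) = 176*35 - (40 + 165*140 + 170*14²) = 6160 - (40 + 23100 + 170*196) = 6160 - (40 + 23100 + 33320) = 6160 - 1*56460 = 6160 - 56460 = -50300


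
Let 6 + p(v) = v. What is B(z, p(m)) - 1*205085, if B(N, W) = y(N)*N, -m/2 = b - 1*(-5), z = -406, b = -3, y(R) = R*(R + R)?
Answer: -134051917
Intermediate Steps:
y(R) = 2*R**2 (y(R) = R*(2*R) = 2*R**2)
m = -4 (m = -2*(-3 - 1*(-5)) = -2*(-3 + 5) = -2*2 = -4)
p(v) = -6 + v
B(N, W) = 2*N**3 (B(N, W) = (2*N**2)*N = 2*N**3)
B(z, p(m)) - 1*205085 = 2*(-406)**3 - 1*205085 = 2*(-66923416) - 205085 = -133846832 - 205085 = -134051917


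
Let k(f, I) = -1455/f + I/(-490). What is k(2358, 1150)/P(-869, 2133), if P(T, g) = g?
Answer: -1445/1039878 ≈ -0.0013896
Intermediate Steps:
k(f, I) = -1455/f - I/490 (k(f, I) = -1455/f + I*(-1/490) = -1455/f - I/490)
k(2358, 1150)/P(-869, 2133) = (-1455/2358 - 1/490*1150)/2133 = (-1455*1/2358 - 115/49)*(1/2133) = (-485/786 - 115/49)*(1/2133) = -114155/38514*1/2133 = -1445/1039878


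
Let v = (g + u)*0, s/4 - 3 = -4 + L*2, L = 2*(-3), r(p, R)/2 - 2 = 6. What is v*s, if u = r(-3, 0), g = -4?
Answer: 0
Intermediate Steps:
r(p, R) = 16 (r(p, R) = 4 + 2*6 = 4 + 12 = 16)
u = 16
L = -6
s = -52 (s = 12 + 4*(-4 - 6*2) = 12 + 4*(-4 - 12) = 12 + 4*(-16) = 12 - 64 = -52)
v = 0 (v = (-4 + 16)*0 = 12*0 = 0)
v*s = 0*(-52) = 0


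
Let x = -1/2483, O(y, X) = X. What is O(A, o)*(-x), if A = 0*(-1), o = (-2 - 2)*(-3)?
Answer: 12/2483 ≈ 0.0048329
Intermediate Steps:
o = 12 (o = -4*(-3) = 12)
A = 0
x = -1/2483 (x = -1*1/2483 = -1/2483 ≈ -0.00040274)
O(A, o)*(-x) = 12*(-1*(-1/2483)) = 12*(1/2483) = 12/2483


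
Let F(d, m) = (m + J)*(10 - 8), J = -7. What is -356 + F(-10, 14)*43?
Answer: 246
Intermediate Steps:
F(d, m) = -14 + 2*m (F(d, m) = (m - 7)*(10 - 8) = (-7 + m)*2 = -14 + 2*m)
-356 + F(-10, 14)*43 = -356 + (-14 + 2*14)*43 = -356 + (-14 + 28)*43 = -356 + 14*43 = -356 + 602 = 246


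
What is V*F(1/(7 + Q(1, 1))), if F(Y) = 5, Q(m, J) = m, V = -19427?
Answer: -97135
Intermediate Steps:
V*F(1/(7 + Q(1, 1))) = -19427*5 = -97135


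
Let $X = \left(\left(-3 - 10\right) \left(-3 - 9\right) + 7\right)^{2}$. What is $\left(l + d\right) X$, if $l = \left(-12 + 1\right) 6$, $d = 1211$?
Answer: $30421505$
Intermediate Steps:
$X = 26569$ ($X = \left(\left(-13\right) \left(-12\right) + 7\right)^{2} = \left(156 + 7\right)^{2} = 163^{2} = 26569$)
$l = -66$ ($l = \left(-11\right) 6 = -66$)
$\left(l + d\right) X = \left(-66 + 1211\right) 26569 = 1145 \cdot 26569 = 30421505$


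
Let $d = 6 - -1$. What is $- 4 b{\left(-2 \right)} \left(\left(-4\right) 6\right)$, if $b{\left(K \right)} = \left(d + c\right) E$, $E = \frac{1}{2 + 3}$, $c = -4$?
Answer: $\frac{288}{5} \approx 57.6$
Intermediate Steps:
$E = \frac{1}{5} \approx 0.2$
$d = 7$ ($d = 6 + 1 = 7$)
$b{\left(K \right)} = \frac{3}{5}$ ($b{\left(K \right)} = \left(7 - 4\right) \frac{1}{5} = 3 \cdot \frac{1}{5} = \frac{3}{5}$)
$- 4 b{\left(-2 \right)} \left(\left(-4\right) 6\right) = \left(-4\right) \frac{3}{5} \left(\left(-4\right) 6\right) = \left(- \frac{12}{5}\right) \left(-24\right) = \frac{288}{5}$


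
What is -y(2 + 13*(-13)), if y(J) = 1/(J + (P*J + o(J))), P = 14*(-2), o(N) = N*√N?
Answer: -27/149632 - I*√167/149632 ≈ -0.00018044 - 8.6364e-5*I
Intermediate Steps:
o(N) = N^(3/2)
P = -28
y(J) = 1/(J^(3/2) - 27*J) (y(J) = 1/(J + (-28*J + J^(3/2))) = 1/(J + (J^(3/2) - 28*J)) = 1/(J^(3/2) - 27*J))
-y(2 + 13*(-13)) = -1/((2 + 13*(-13))^(3/2) - 27*(2 + 13*(-13))) = -1/((2 - 169)^(3/2) - 27*(2 - 169)) = -1/((-167)^(3/2) - 27*(-167)) = -1/(-167*I*√167 + 4509) = -1/(4509 - 167*I*√167)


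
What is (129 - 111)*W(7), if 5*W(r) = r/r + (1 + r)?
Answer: 162/5 ≈ 32.400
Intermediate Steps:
W(r) = 2/5 + r/5 (W(r) = (r/r + (1 + r))/5 = (1 + (1 + r))/5 = (2 + r)/5 = 2/5 + r/5)
(129 - 111)*W(7) = (129 - 111)*(2/5 + (1/5)*7) = 18*(2/5 + 7/5) = 18*(9/5) = 162/5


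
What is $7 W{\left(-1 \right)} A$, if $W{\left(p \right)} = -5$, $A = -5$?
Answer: $175$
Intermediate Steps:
$7 W{\left(-1 \right)} A = 7 \left(-5\right) \left(-5\right) = \left(-35\right) \left(-5\right) = 175$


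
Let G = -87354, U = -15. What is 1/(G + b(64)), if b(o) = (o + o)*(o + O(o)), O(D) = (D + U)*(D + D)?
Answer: 1/723654 ≈ 1.3819e-6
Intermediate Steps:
O(D) = 2*D*(-15 + D) (O(D) = (D - 15)*(D + D) = (-15 + D)*(2*D) = 2*D*(-15 + D))
b(o) = 2*o*(o + 2*o*(-15 + o)) (b(o) = (o + o)*(o + 2*o*(-15 + o)) = (2*o)*(o + 2*o*(-15 + o)) = 2*o*(o + 2*o*(-15 + o)))
1/(G + b(64)) = 1/(-87354 + 64²*(-58 + 4*64)) = 1/(-87354 + 4096*(-58 + 256)) = 1/(-87354 + 4096*198) = 1/(-87354 + 811008) = 1/723654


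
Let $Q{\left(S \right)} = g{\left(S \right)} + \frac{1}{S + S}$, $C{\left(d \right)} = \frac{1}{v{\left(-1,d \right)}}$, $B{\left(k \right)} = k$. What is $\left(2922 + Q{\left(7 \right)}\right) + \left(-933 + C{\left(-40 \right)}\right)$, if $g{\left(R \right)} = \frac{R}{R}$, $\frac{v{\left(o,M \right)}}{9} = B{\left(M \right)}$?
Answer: $\frac{5014973}{2520} \approx 1990.1$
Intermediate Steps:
$v{\left(o,M \right)} = 9 M$
$g{\left(R \right)} = 1$
$C{\left(d \right)} = \frac{1}{9 d}$
$Q{\left(S \right)} = 1 + \frac{1}{2 S}$ ($Q{\left(S \right)} = 1 + \frac{1}{S + S} = 1 + \frac{1}{2 S}$)
$\left(2922 + Q{\left(7 \right)}\right) + \left(-933 + C{\left(-40 \right)}\right) = \left(2922 + \frac{\frac{1}{2} + 7}{7}\right) - \left(933 - \frac{1}{9 \left(-40\right)}\right) = \left(2922 + \frac{1}{7} \cdot \frac{15}{2}\right) + \left(-933 + \frac{1}{9} \left(- \frac{1}{40}\right)\right) = \left(2922 + \frac{15}{14}\right) - \frac{335881}{360} = \frac{40923}{14} - \frac{335881}{360} = \frac{5014973}{2520}$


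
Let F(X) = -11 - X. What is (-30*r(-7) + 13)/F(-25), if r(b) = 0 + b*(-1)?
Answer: -197/14 ≈ -14.071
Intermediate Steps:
r(b) = -b (r(b) = 0 - b = -b)
(-30*r(-7) + 13)/F(-25) = (-(-30)*(-7) + 13)/(-11 - 1*(-25)) = (-30*7 + 13)/(-11 + 25) = (-210 + 13)/14 = -197*1/14 = -197/14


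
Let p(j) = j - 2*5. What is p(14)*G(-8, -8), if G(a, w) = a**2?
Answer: 256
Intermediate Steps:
p(j) = -10 + j (p(j) = j - 10 = -10 + j)
p(14)*G(-8, -8) = (-10 + 14)*(-8)**2 = 4*64 = 256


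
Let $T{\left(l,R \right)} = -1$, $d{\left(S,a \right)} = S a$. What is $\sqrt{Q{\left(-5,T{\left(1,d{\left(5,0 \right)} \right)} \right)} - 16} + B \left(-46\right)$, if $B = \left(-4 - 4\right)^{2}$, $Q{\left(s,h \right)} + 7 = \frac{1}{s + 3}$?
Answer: $-2944 + \frac{i \sqrt{94}}{2} \approx -2944.0 + 4.8477 i$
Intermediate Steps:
$Q{\left(s,h \right)} = -7 + \frac{1}{3 + s}$ ($Q{\left(s,h \right)} = -7 + \frac{1}{s + 3} = -7 + \frac{1}{3 + s}$)
$B = 64$ ($B = \left(-8\right)^{2} = 64$)
$\sqrt{Q{\left(-5,T{\left(1,d{\left(5,0 \right)} \right)} \right)} - 16} + B \left(-46\right) = \sqrt{\frac{-20 - -35}{3 - 5} - 16} + 64 \left(-46\right) = \sqrt{\frac{-20 + 35}{-2} - 16} - 2944 = \sqrt{\left(- \frac{1}{2}\right) 15 - 16} - 2944 = \sqrt{- \frac{15}{2} - 16} - 2944 = \sqrt{- \frac{47}{2}} - 2944 = \frac{i \sqrt{94}}{2} - 2944 = -2944 + \frac{i \sqrt{94}}{2}$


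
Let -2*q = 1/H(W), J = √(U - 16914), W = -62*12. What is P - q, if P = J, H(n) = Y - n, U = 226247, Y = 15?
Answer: 1/1518 + √209333 ≈ 457.53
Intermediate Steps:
W = -744
H(n) = 15 - n
J = √209333 (J = √(226247 - 16914) = √209333 ≈ 457.53)
q = -1/1518 (q = -1/(2*(15 - 1*(-744))) = -1/(2*(15 + 744)) = -½/759 = -½*1/759 = -1/1518 ≈ -0.00065876)
P = √209333 ≈ 457.53
P - q = √209333 - 1*(-1/1518) = √209333 + 1/1518 = 1/1518 + √209333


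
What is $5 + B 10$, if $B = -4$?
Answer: $-35$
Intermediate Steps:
$5 + B 10 = 5 - 40 = -35$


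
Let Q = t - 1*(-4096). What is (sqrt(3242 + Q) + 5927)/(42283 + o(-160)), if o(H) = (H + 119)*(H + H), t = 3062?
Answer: 5927/55403 + 20*sqrt(26)/55403 ≈ 0.10882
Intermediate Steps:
Q = 7158 (Q = 3062 - 1*(-4096) = 3062 + 4096 = 7158)
o(H) = 2*H*(119 + H) (o(H) = (119 + H)*(2*H) = 2*H*(119 + H))
(sqrt(3242 + Q) + 5927)/(42283 + o(-160)) = (sqrt(3242 + 7158) + 5927)/(42283 + 2*(-160)*(119 - 160)) = (sqrt(10400) + 5927)/(42283 + 2*(-160)*(-41)) = (20*sqrt(26) + 5927)/(42283 + 13120) = (5927 + 20*sqrt(26))/55403 = (5927 + 20*sqrt(26))*(1/55403) = 5927/55403 + 20*sqrt(26)/55403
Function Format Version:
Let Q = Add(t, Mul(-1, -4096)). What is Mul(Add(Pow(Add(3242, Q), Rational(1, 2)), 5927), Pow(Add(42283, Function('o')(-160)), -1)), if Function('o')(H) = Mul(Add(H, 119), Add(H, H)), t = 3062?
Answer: Add(Rational(5927, 55403), Mul(Rational(20, 55403), Pow(26, Rational(1, 2)))) ≈ 0.10882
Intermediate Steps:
Q = 7158 (Q = Add(3062, Mul(-1, -4096)) = Add(3062, 4096) = 7158)
Function('o')(H) = Mul(2, H, Add(119, H)) (Function('o')(H) = Mul(Add(119, H), Mul(2, H)) = Mul(2, H, Add(119, H)))
Mul(Add(Pow(Add(3242, Q), Rational(1, 2)), 5927), Pow(Add(42283, Function('o')(-160)), -1)) = Mul(Add(Pow(Add(3242, 7158), Rational(1, 2)), 5927), Pow(Add(42283, Mul(2, -160, Add(119, -160))), -1)) = Mul(Add(Pow(10400, Rational(1, 2)), 5927), Pow(Add(42283, Mul(2, -160, -41)), -1)) = Mul(Add(Mul(20, Pow(26, Rational(1, 2))), 5927), Pow(Add(42283, 13120), -1)) = Mul(Add(5927, Mul(20, Pow(26, Rational(1, 2)))), Pow(55403, -1)) = Mul(Add(5927, Mul(20, Pow(26, Rational(1, 2)))), Rational(1, 55403)) = Add(Rational(5927, 55403), Mul(Rational(20, 55403), Pow(26, Rational(1, 2))))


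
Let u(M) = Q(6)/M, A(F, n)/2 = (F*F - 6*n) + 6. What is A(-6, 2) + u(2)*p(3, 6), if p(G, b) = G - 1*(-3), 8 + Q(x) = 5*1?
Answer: 51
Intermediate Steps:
A(F, n) = 12 - 12*n + 2*F**2 (A(F, n) = 2*((F*F - 6*n) + 6) = 2*((F**2 - 6*n) + 6) = 2*(6 + F**2 - 6*n) = 12 - 12*n + 2*F**2)
Q(x) = -3 (Q(x) = -8 + 5*1 = -8 + 5 = -3)
u(M) = -3/M
p(G, b) = 3 + G (p(G, b) = G + 3 = 3 + G)
A(-6, 2) + u(2)*p(3, 6) = (12 - 12*2 + 2*(-6)**2) + (-3/2)*(3 + 3) = (12 - 24 + 2*36) - 3*1/2*6 = (12 - 24 + 72) - 3/2*6 = 60 - 9 = 51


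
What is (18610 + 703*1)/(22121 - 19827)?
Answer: 623/74 ≈ 8.4189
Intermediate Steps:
(18610 + 703*1)/(22121 - 19827) = (18610 + 703)/2294 = 19313*(1/2294) = 623/74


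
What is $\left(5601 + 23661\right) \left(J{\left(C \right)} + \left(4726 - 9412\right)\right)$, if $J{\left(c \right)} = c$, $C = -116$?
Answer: $-140516124$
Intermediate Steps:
$\left(5601 + 23661\right) \left(J{\left(C \right)} + \left(4726 - 9412\right)\right) = \left(5601 + 23661\right) \left(-116 + \left(4726 - 9412\right)\right) = 29262 \left(-116 - 4686\right) = 29262 \left(-4802\right) = -140516124$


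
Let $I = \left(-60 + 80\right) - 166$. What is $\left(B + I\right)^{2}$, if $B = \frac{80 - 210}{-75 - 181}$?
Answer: $\frac{346816129}{16384} \approx 21168.0$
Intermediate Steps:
$I = -146$ ($I = 20 - 166 = -146$)
$B = \frac{65}{128}$ ($B = - \frac{130}{-256} = \left(-130\right) \left(- \frac{1}{256}\right) = \frac{65}{128} \approx 0.50781$)
$\left(B + I\right)^{2} = \left(\frac{65}{128} - 146\right)^{2} = \left(- \frac{18623}{128}\right)^{2} = \frac{346816129}{16384}$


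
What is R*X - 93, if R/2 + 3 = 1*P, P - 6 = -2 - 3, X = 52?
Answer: -301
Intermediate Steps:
P = 1 (P = 6 + (-2 - 3) = 6 - 5 = 1)
R = -4 (R = -6 + 2*(1*1) = -6 + 2*1 = -6 + 2 = -4)
R*X - 93 = -4*52 - 93 = -208 - 93 = -301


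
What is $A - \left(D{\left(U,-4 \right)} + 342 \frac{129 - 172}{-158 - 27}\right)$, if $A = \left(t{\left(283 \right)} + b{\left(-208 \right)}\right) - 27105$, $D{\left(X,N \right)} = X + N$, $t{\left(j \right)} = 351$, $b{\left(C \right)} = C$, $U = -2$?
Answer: $- \frac{5001566}{185} \approx -27036.0$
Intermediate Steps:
$D{\left(X,N \right)} = N + X$
$A = -26962$ ($A = \left(351 - 208\right) - 27105 = 143 - 27105 = -26962$)
$A - \left(D{\left(U,-4 \right)} + 342 \frac{129 - 172}{-158 - 27}\right) = -26962 - \left(\left(-4 - 2\right) + 342 \frac{129 - 172}{-158 - 27}\right) = -26962 - \left(-6 + 342 \left(- \frac{43}{-185}\right)\right) = -26962 - \left(-6 + 342 \left(\left(-43\right) \left(- \frac{1}{185}\right)\right)\right) = -26962 - \left(-6 + 342 \cdot \frac{43}{185}\right) = -26962 - \left(-6 + \frac{14706}{185}\right) = -26962 - \frac{13596}{185} = - \frac{5001566}{185}$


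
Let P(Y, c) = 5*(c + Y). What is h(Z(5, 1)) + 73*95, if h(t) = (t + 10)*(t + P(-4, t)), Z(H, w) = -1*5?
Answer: 6685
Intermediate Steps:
Z(H, w) = -5
P(Y, c) = 5*Y + 5*c (P(Y, c) = 5*(Y + c) = 5*Y + 5*c)
h(t) = (-20 + 6*t)*(10 + t) (h(t) = (t + 10)*(t + (5*(-4) + 5*t)) = (10 + t)*(t + (-20 + 5*t)) = (10 + t)*(-20 + 6*t) = (-20 + 6*t)*(10 + t))
h(Z(5, 1)) + 73*95 = (-200 + 6*(-5)**2 + 40*(-5)) + 73*95 = (-200 + 6*25 - 200) + 6935 = (-200 + 150 - 200) + 6935 = -250 + 6935 = 6685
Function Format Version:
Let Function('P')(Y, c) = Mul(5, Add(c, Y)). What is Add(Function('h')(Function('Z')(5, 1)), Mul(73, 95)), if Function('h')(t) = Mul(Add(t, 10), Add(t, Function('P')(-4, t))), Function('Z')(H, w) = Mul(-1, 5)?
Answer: 6685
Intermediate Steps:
Function('Z')(H, w) = -5
Function('P')(Y, c) = Add(Mul(5, Y), Mul(5, c)) (Function('P')(Y, c) = Mul(5, Add(Y, c)) = Add(Mul(5, Y), Mul(5, c)))
Function('h')(t) = Mul(Add(-20, Mul(6, t)), Add(10, t)) (Function('h')(t) = Mul(Add(t, 10), Add(t, Add(Mul(5, -4), Mul(5, t)))) = Mul(Add(10, t), Add(t, Add(-20, Mul(5, t)))) = Mul(Add(10, t), Add(-20, Mul(6, t))) = Mul(Add(-20, Mul(6, t)), Add(10, t)))
Add(Function('h')(Function('Z')(5, 1)), Mul(73, 95)) = Add(Add(-200, Mul(6, Pow(-5, 2)), Mul(40, -5)), Mul(73, 95)) = Add(Add(-200, Mul(6, 25), -200), 6935) = Add(Add(-200, 150, -200), 6935) = Add(-250, 6935) = 6685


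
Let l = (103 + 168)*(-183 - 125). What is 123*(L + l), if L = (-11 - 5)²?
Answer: -10235076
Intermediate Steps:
L = 256 (L = (-16)² = 256)
l = -83468 (l = 271*(-308) = -83468)
123*(L + l) = 123*(256 - 83468) = 123*(-83212) = -10235076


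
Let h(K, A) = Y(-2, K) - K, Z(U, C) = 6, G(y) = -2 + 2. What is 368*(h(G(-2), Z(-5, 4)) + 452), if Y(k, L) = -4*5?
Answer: 158976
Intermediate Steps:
G(y) = 0
Y(k, L) = -20
h(K, A) = -20 - K
368*(h(G(-2), Z(-5, 4)) + 452) = 368*((-20 - 1*0) + 452) = 368*((-20 + 0) + 452) = 368*(-20 + 452) = 368*432 = 158976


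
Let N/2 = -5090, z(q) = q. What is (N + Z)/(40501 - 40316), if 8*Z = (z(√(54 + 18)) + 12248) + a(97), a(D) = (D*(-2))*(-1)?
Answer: -34499/740 + 3*√2/740 ≈ -46.615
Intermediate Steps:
a(D) = 2*D (a(D) = -2*D*(-1) = 2*D)
Z = 6221/4 + 3*√2/4 (Z = ((√(54 + 18) + 12248) + 2*97)/8 = ((√72 + 12248) + 194)/8 = ((6*√2 + 12248) + 194)/8 = ((12248 + 6*√2) + 194)/8 = (12442 + 6*√2)/8 = 6221/4 + 3*√2/4 ≈ 1556.3)
N = -10180 (N = 2*(-5090) = -10180)
(N + Z)/(40501 - 40316) = (-10180 + (6221/4 + 3*√2/4))/(40501 - 40316) = (-34499/4 + 3*√2/4)/185 = (-34499/4 + 3*√2/4)*(1/185) = -34499/740 + 3*√2/740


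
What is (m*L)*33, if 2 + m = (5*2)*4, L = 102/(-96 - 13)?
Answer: -127908/109 ≈ -1173.5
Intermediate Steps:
L = -102/109 (L = 102/(-109) = 102*(-1/109) = -102/109 ≈ -0.93578)
m = 38 (m = -2 + (5*2)*4 = -2 + 10*4 = -2 + 40 = 38)
(m*L)*33 = (38*(-102/109))*33 = -3876/109*33 = -127908/109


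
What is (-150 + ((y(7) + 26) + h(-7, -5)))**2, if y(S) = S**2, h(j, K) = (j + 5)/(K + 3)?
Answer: 5476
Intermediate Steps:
h(j, K) = (5 + j)/(3 + K)
(-150 + ((y(7) + 26) + h(-7, -5)))**2 = (-150 + ((7**2 + 26) + (5 - 7)/(3 - 5)))**2 = (-150 + ((49 + 26) - 2/(-2)))**2 = (-150 + (75 - 1/2*(-2)))**2 = (-150 + (75 + 1))**2 = (-150 + 76)**2 = (-74)**2 = 5476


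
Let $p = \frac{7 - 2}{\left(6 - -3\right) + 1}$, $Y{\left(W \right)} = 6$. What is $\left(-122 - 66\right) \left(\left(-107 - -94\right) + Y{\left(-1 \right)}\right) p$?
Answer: $658$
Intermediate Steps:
$p = \frac{1}{2}$ ($p = \frac{5}{\left(6 + 3\right) + 1} = \frac{5}{9 + 1} = \frac{5}{10} = 5 \cdot \frac{1}{10} = \frac{1}{2} \approx 0.5$)
$\left(-122 - 66\right) \left(\left(-107 - -94\right) + Y{\left(-1 \right)}\right) p = \left(-122 - 66\right) \left(\left(-107 - -94\right) + 6\right) \frac{1}{2} = - 188 \left(\left(-107 + 94\right) + 6\right) \frac{1}{2} = - 188 \left(-13 + 6\right) \frac{1}{2} = \left(-188\right) \left(-7\right) \frac{1}{2} = 1316 \cdot \frac{1}{2} = 658$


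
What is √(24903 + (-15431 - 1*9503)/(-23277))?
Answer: √13493492197005/23277 ≈ 157.81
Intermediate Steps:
√(24903 + (-15431 - 1*9503)/(-23277)) = √(24903 + (-15431 - 9503)*(-1/23277)) = √(24903 - 24934*(-1/23277)) = √(24903 + 24934/23277) = √(579692065/23277) = √13493492197005/23277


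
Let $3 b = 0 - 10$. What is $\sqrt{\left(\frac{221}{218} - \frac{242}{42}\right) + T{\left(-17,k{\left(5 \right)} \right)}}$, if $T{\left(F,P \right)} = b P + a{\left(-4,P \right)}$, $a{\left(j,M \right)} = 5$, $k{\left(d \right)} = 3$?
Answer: $\frac{i \sqrt{204302406}}{4578} \approx 3.1222 i$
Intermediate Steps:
$b = - \frac{10}{3}$ ($b = \frac{0 - 10}{3} = \frac{1}{3} \left(-10\right) = - \frac{10}{3} \approx -3.3333$)
$T{\left(F,P \right)} = 5 - \frac{10 P}{3}$ ($T{\left(F,P \right)} = - \frac{10 P}{3} + 5 = 5 - \frac{10 P}{3}$)
$\sqrt{\left(\frac{221}{218} - \frac{242}{42}\right) + T{\left(-17,k{\left(5 \right)} \right)}} = \sqrt{\left(\frac{221}{218} - \frac{242}{42}\right) + \left(5 - 10\right)} = \sqrt{\left(221 \cdot \frac{1}{218} - \frac{121}{21}\right) + \left(5 - 10\right)} = \sqrt{\left(\frac{221}{218} - \frac{121}{21}\right) - 5} = \sqrt{- \frac{21737}{4578} - 5} = \sqrt{- \frac{44627}{4578}} = \frac{i \sqrt{204302406}}{4578}$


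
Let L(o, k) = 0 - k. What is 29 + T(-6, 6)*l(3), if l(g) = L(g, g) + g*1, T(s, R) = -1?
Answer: 29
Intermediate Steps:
L(o, k) = -k
l(g) = 0 (l(g) = -g + g*1 = -g + g = 0)
29 + T(-6, 6)*l(3) = 29 - 1*0 = 29 + 0 = 29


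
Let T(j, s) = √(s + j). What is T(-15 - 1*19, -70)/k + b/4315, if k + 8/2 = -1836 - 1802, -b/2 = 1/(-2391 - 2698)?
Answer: 2/21959035 - I*√26/1821 ≈ 9.1079e-8 - 0.0028001*I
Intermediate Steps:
T(j, s) = √(j + s)
b = 2/5089 (b = -2/(-2391 - 2698) = -2/(-5089) = -2*(-1/5089) = 2/5089 ≈ 0.00039300)
k = -3642 (k = -4 + (-1836 - 1802) = -4 - 3638 = -3642)
T(-15 - 1*19, -70)/k + b/4315 = √((-15 - 1*19) - 70)/(-3642) + (2/5089)/4315 = √((-15 - 19) - 70)*(-1/3642) + (2/5089)*(1/4315) = √(-34 - 70)*(-1/3642) + 2/21959035 = √(-104)*(-1/3642) + 2/21959035 = (2*I*√26)*(-1/3642) + 2/21959035 = -I*√26/1821 + 2/21959035 = 2/21959035 - I*√26/1821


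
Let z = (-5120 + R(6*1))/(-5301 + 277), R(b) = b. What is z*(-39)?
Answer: -99723/2512 ≈ -39.699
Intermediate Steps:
z = 2557/2512 (z = (-5120 + 6*1)/(-5301 + 277) = (-5120 + 6)/(-5024) = -5114*(-1/5024) = 2557/2512 ≈ 1.0179)
z*(-39) = (2557/2512)*(-39) = -99723/2512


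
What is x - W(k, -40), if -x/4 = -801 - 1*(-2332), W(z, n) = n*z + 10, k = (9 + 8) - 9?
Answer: -5814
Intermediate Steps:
k = 8 (k = 17 - 9 = 8)
W(z, n) = 10 + n*z
x = -6124 (x = -4*(-801 - 1*(-2332)) = -4*(-801 + 2332) = -4*1531 = -6124)
x - W(k, -40) = -6124 - (10 - 40*8) = -6124 - (10 - 320) = -6124 - 1*(-310) = -6124 + 310 = -5814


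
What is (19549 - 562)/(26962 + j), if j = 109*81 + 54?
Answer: 18987/35845 ≈ 0.52970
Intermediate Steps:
j = 8883 (j = 8829 + 54 = 8883)
(19549 - 562)/(26962 + j) = (19549 - 562)/(26962 + 8883) = 18987/35845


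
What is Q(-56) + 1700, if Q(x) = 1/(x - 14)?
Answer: 118999/70 ≈ 1700.0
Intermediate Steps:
Q(x) = 1/(-14 + x)
Q(-56) + 1700 = 1/(-14 - 56) + 1700 = 1/(-70) + 1700 = -1/70 + 1700 = 118999/70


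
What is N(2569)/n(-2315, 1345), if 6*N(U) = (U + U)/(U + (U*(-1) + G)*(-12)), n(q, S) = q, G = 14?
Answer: -367/32967915 ≈ -1.1132e-5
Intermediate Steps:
N(U) = U/(3*(-168 + 13*U)) (N(U) = ((U + U)/(U + (U*(-1) + 14)*(-12)))/6 = ((2*U)/(U + (-U + 14)*(-12)))/6 = ((2*U)/(U + (14 - U)*(-12)))/6 = ((2*U)/(U + (-168 + 12*U)))/6 = ((2*U)/(-168 + 13*U))/6 = (2*U/(-168 + 13*U))/6 = U/(3*(-168 + 13*U)))
N(2569)/n(-2315, 1345) = ((⅓)*2569/(-168 + 13*2569))/(-2315) = ((⅓)*2569/(-168 + 33397))*(-1/2315) = ((⅓)*2569/33229)*(-1/2315) = ((⅓)*2569*(1/33229))*(-1/2315) = (367/14241)*(-1/2315) = -367/32967915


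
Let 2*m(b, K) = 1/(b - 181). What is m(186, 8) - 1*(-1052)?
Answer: 10521/10 ≈ 1052.1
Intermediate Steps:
m(b, K) = 1/(2*(-181 + b)) (m(b, K) = 1/(2*(b - 181)) = 1/(2*(-181 + b)))
m(186, 8) - 1*(-1052) = 1/(2*(-181 + 186)) - 1*(-1052) = (½)/5 + 1052 = (½)*(⅕) + 1052 = ⅒ + 1052 = 10521/10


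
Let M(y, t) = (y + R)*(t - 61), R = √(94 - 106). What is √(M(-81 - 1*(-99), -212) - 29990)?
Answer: √(-34904 - 546*I*√3) ≈ 2.531 - 186.84*I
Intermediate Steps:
R = 2*I*√3 (R = √(-12) = 2*I*√3 ≈ 3.4641*I)
M(y, t) = (-61 + t)*(y + 2*I*√3) (M(y, t) = (y + 2*I*√3)*(t - 61) = (y + 2*I*√3)*(-61 + t) = (-61 + t)*(y + 2*I*√3))
√(M(-81 - 1*(-99), -212) - 29990) = √((-61*(-81 - 1*(-99)) - 212*(-81 - 1*(-99)) - 122*I*√3 + 2*I*(-212)*√3) - 29990) = √((-61*(-81 + 99) - 212*(-81 + 99) - 122*I*√3 - 424*I*√3) - 29990) = √((-61*18 - 212*18 - 122*I*√3 - 424*I*√3) - 29990) = √((-1098 - 3816 - 122*I*√3 - 424*I*√3) - 29990) = √((-4914 - 546*I*√3) - 29990) = √(-34904 - 546*I*√3)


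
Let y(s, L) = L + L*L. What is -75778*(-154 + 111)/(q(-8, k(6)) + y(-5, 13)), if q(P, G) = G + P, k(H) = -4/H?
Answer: 4887681/260 ≈ 18799.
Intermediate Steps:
y(s, L) = L + L²
-75778*(-154 + 111)/(q(-8, k(6)) + y(-5, 13)) = -75778*(-154 + 111)/((-4/6 - 8) + 13*(1 + 13)) = -75778*(-43/((-4*⅙ - 8) + 13*14)) = -75778*(-43/((-⅔ - 8) + 182)) = -75778*(-43/(-26/3 + 182)) = -75778/((-1/43*520/3)) = -75778/(-520/129) = -75778*(-129/520) = 4887681/260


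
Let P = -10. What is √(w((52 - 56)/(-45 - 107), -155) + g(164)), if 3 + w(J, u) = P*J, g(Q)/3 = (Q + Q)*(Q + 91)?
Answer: √90580942/19 ≈ 500.92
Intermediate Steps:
g(Q) = 6*Q*(91 + Q) (g(Q) = 3*((Q + Q)*(Q + 91)) = 3*((2*Q)*(91 + Q)) = 3*(2*Q*(91 + Q)) = 6*Q*(91 + Q))
w(J, u) = -3 - 10*J
√(w((52 - 56)/(-45 - 107), -155) + g(164)) = √((-3 - 10*(52 - 56)/(-45 - 107)) + 6*164*(91 + 164)) = √((-3 - (-40)/(-152)) + 6*164*255) = √((-3 - (-40)*(-1)/152) + 250920) = √((-3 - 10*1/38) + 250920) = √((-3 - 5/19) + 250920) = √(-62/19 + 250920) = √(4767418/19) = √90580942/19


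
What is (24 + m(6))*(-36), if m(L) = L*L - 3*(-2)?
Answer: -2376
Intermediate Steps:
m(L) = 6 + L² (m(L) = L² + 6 = 6 + L²)
(24 + m(6))*(-36) = (24 + (6 + 6²))*(-36) = (24 + (6 + 36))*(-36) = (24 + 42)*(-36) = 66*(-36) = -2376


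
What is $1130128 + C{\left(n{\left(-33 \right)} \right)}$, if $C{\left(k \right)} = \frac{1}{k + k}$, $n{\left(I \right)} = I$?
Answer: $\frac{74588447}{66} \approx 1.1301 \cdot 10^{6}$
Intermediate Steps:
$C{\left(k \right)} = \frac{1}{2 k}$
$1130128 + C{\left(n{\left(-33 \right)} \right)} = 1130128 + \frac{1}{2 \left(-33\right)} = 1130128 + \frac{1}{2} \left(- \frac{1}{33}\right) = 1130128 - \frac{1}{66} = \frac{74588447}{66}$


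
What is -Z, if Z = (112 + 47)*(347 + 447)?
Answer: -126246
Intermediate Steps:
Z = 126246 (Z = 159*794 = 126246)
-Z = -1*126246 = -126246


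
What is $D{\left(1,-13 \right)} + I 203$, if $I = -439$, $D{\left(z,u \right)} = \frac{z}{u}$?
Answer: $- \frac{1158522}{13} \approx -89117.0$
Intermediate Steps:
$D{\left(1,-13 \right)} + I 203 = 1 \frac{1}{-13} - 89117 = 1 \left(- \frac{1}{13}\right) - 89117 = - \frac{1}{13} - 89117 = - \frac{1158522}{13}$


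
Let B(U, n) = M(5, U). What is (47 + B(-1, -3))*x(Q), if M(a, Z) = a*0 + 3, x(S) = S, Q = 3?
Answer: 150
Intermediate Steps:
M(a, Z) = 3 (M(a, Z) = 0 + 3 = 3)
B(U, n) = 3
(47 + B(-1, -3))*x(Q) = (47 + 3)*3 = 50*3 = 150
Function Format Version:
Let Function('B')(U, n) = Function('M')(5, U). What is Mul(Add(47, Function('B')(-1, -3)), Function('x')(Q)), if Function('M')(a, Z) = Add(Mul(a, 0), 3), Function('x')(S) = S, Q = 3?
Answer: 150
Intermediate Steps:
Function('M')(a, Z) = 3 (Function('M')(a, Z) = Add(0, 3) = 3)
Function('B')(U, n) = 3
Mul(Add(47, Function('B')(-1, -3)), Function('x')(Q)) = Mul(Add(47, 3), 3) = Mul(50, 3) = 150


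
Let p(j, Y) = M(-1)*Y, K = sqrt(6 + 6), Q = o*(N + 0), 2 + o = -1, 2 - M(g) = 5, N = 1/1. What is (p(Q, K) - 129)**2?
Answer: 16749 + 1548*sqrt(3) ≈ 19430.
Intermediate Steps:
N = 1
M(g) = -3 (M(g) = 2 - 1*5 = 2 - 5 = -3)
o = -3 (o = -2 - 1 = -3)
Q = -3 (Q = -3*(1 + 0) = -3*1 = -3)
K = 2*sqrt(3) (K = sqrt(12) = 2*sqrt(3) ≈ 3.4641)
p(j, Y) = -3*Y
(p(Q, K) - 129)**2 = (-6*sqrt(3) - 129)**2 = (-129 - 6*sqrt(3))**2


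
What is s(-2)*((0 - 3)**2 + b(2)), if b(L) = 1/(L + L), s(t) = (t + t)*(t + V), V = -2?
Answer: 148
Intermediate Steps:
s(t) = 2*t*(-2 + t) (s(t) = (t + t)*(t - 2) = (2*t)*(-2 + t) = 2*t*(-2 + t))
b(L) = 1/(2*L)
s(-2)*((0 - 3)**2 + b(2)) = (2*(-2)*(-2 - 2))*((0 - 3)**2 + (1/2)/2) = (2*(-2)*(-4))*((-3)**2 + (1/2)*(1/2)) = 16*(9 + 1/4) = 16*(37/4) = 148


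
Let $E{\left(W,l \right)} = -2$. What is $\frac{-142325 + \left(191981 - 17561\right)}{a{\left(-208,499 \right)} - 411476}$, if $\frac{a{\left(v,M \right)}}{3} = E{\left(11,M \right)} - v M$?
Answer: $- \frac{32095}{100106} \approx -0.32061$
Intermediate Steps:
$a{\left(v,M \right)} = -6 - 3 M v$ ($a{\left(v,M \right)} = 3 \left(-2 - v M\right) = 3 \left(-2 - M v\right) = -6 - 3 M v$)
$\frac{-142325 + \left(191981 - 17561\right)}{a{\left(-208,499 \right)} - 411476} = \frac{-142325 + \left(191981 - 17561\right)}{\left(-6 - 1497 \left(-208\right)\right) - 411476} = \frac{-142325 + 174420}{\left(-6 + 311376\right) - 411476} = \frac{32095}{311370 - 411476} = \frac{32095}{-100106} = 32095 \left(- \frac{1}{100106}\right) = - \frac{32095}{100106}$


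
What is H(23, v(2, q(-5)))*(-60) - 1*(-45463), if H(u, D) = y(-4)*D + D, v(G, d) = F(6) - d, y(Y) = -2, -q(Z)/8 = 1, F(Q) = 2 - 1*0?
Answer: 46063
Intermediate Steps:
F(Q) = 2 (F(Q) = 2 + 0 = 2)
q(Z) = -8 (q(Z) = -8*1 = -8)
v(G, d) = 2 - d
H(u, D) = -D (H(u, D) = -2*D + D = -D)
H(23, v(2, q(-5)))*(-60) - 1*(-45463) = -(2 - 1*(-8))*(-60) - 1*(-45463) = -(2 + 8)*(-60) + 45463 = -1*10*(-60) + 45463 = -10*(-60) + 45463 = 600 + 45463 = 46063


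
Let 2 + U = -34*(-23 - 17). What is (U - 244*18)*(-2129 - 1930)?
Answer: 12315006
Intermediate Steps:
U = 1358 (U = -2 - 34*(-23 - 17) = -2 - 34*(-40) = -2 + 1360 = 1358)
(U - 244*18)*(-2129 - 1930) = (1358 - 244*18)*(-2129 - 1930) = (1358 - 4392)*(-4059) = -3034*(-4059) = 12315006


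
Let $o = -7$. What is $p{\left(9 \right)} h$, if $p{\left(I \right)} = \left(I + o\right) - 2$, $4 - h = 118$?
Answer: $0$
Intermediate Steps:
$h = -114$ ($h = 4 - 118 = -114$)
$p{\left(I \right)} = -9 + I$ ($p{\left(I \right)} = \left(I - 7\right) - 2 = \left(-7 + I\right) - 2 = -9 + I$)
$p{\left(9 \right)} h = \left(-9 + 9\right) \left(-114\right) = 0 \left(-114\right) = 0$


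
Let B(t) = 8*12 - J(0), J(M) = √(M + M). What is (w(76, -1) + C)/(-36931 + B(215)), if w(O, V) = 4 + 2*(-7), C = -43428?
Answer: 43438/36835 ≈ 1.1793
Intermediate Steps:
w(O, V) = -10 (w(O, V) = 4 - 14 = -10)
J(M) = √2*√M (J(M) = √(2*M) = √2*√M)
B(t) = 96 (B(t) = 8*12 - √2*√0 = 96 - √2*0 = 96 - 1*0 = 96 + 0 = 96)
(w(76, -1) + C)/(-36931 + B(215)) = (-10 - 43428)/(-36931 + 96) = -43438/(-36835) = -43438*(-1/36835) = 43438/36835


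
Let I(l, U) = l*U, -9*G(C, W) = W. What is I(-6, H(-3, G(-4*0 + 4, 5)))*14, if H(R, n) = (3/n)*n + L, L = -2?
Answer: -84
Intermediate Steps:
G(C, W) = -W/9
H(R, n) = 1 (H(R, n) = (3/n)*n - 2 = 3 - 2 = 1)
I(l, U) = U*l
I(-6, H(-3, G(-4*0 + 4, 5)))*14 = (1*(-6))*14 = -6*14 = -84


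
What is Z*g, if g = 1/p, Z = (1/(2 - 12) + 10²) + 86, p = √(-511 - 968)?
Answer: -1859*I*√1479/14790 ≈ -4.8339*I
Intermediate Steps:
p = I*√1479 (p = √(-1479) = I*√1479 ≈ 38.458*I)
Z = 1859/10 (Z = (1/(-10) + 100) + 86 = (-⅒ + 100) + 86 = 999/10 + 86 = 1859/10 ≈ 185.90)
g = -I*√1479/1479 (g = 1/(I*√1479) = -I*√1479/1479 ≈ -0.026003*I)
Z*g = 1859*(-I*√1479/1479)/10 = -1859*I*√1479/14790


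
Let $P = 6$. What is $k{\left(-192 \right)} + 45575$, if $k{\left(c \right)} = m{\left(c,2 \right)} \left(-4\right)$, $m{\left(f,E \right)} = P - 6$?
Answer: $45575$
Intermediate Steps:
$m{\left(f,E \right)} = 0$ ($m{\left(f,E \right)} = 6 - 6 = 0$)
$k{\left(c \right)} = 0$ ($k{\left(c \right)} = 0 \left(-4\right) = 0$)
$k{\left(-192 \right)} + 45575 = 0 + 45575 = 45575$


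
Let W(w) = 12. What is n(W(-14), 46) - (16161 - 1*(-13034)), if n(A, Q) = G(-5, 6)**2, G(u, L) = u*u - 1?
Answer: -28619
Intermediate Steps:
G(u, L) = -1 + u**2 (G(u, L) = u**2 - 1 = -1 + u**2)
n(A, Q) = 576 (n(A, Q) = (-1 + (-5)**2)**2 = (-1 + 25)**2 = 24**2 = 576)
n(W(-14), 46) - (16161 - 1*(-13034)) = 576 - (16161 - 1*(-13034)) = 576 - (16161 + 13034) = 576 - 1*29195 = 576 - 29195 = -28619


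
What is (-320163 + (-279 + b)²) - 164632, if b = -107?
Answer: -335799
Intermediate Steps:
(-320163 + (-279 + b)²) - 164632 = (-320163 + (-279 - 107)²) - 164632 = (-320163 + (-386)²) - 164632 = (-320163 + 148996) - 164632 = -171167 - 164632 = -335799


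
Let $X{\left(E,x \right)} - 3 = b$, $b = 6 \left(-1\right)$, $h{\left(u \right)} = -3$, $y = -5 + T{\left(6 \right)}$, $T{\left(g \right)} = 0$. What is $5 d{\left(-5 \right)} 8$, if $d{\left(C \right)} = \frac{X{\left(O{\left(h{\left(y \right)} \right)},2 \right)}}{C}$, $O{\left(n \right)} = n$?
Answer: $24$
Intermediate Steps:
$y = -5$ ($y = -5 + 0 = -5$)
$b = -6$
$X{\left(E,x \right)} = -3$ ($X{\left(E,x \right)} = 3 - 6 = -3$)
$d{\left(C \right)} = - \frac{3}{C}$
$5 d{\left(-5 \right)} 8 = 5 \left(- \frac{3}{-5}\right) 8 = 5 \left(\left(-3\right) \left(- \frac{1}{5}\right)\right) 8 = 5 \cdot \frac{3}{5} \cdot 8 = 3 \cdot 8 = 24$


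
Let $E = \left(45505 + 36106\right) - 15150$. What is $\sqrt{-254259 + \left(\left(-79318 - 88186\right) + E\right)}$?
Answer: $3 i \sqrt{39478} \approx 596.07 i$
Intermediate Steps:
$E = 66461$ ($E = 81611 - 15150 = 66461$)
$\sqrt{-254259 + \left(\left(-79318 - 88186\right) + E\right)} = \sqrt{-254259 + \left(\left(-79318 - 88186\right) + 66461\right)} = \sqrt{-254259 + \left(-167504 + 66461\right)} = \sqrt{-254259 - 101043} = \sqrt{-355302} = 3 i \sqrt{39478}$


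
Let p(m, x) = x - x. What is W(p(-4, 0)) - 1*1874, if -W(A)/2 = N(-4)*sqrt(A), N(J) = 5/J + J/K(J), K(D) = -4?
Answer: -1874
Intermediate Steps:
p(m, x) = 0
N(J) = 5/J - J/4 (N(J) = 5/J + J/(-4) = 5/J + J*(-1/4) = 5/J - J/4)
W(A) = sqrt(A)/2 (W(A) = -2*(5/(-4) - 1/4*(-4))*sqrt(A) = -2*(5*(-1/4) + 1)*sqrt(A) = -2*(-5/4 + 1)*sqrt(A) = -(-1)*sqrt(A)/2 = sqrt(A)/2)
W(p(-4, 0)) - 1*1874 = sqrt(0)/2 - 1*1874 = (1/2)*0 - 1874 = 0 - 1874 = -1874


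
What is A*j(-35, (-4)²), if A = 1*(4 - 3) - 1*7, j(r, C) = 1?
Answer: -6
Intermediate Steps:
A = -6 (A = 1*1 - 7 = 1 - 7 = -6)
A*j(-35, (-4)²) = -6*1 = -6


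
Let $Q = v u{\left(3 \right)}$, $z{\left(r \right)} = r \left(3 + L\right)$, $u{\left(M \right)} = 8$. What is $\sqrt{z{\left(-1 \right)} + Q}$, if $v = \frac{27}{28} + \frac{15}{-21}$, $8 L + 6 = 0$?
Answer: $\frac{i}{2} \approx 0.5 i$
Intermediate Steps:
$L = - \frac{3}{4}$ ($L = - \frac{3}{4} + \frac{1}{8} \cdot 0 = - \frac{3}{4} + 0 = - \frac{3}{4} \approx -0.75$)
$v = \frac{1}{4}$ ($v = 27 \cdot \frac{1}{28} + 15 \left(- \frac{1}{21}\right) = \frac{27}{28} - \frac{5}{7} = \frac{1}{4} \approx 0.25$)
$z{\left(r \right)} = \frac{9 r}{4}$ ($z{\left(r \right)} = r \left(3 - \frac{3}{4}\right) = r \frac{9}{4} = \frac{9 r}{4}$)
$Q = 2$ ($Q = \frac{1}{4} \cdot 8 = 2$)
$\sqrt{z{\left(-1 \right)} + Q} = \sqrt{\frac{9}{4} \left(-1\right) + 2} = \sqrt{- \frac{9}{4} + 2} = \sqrt{- \frac{1}{4}} = \frac{i}{2}$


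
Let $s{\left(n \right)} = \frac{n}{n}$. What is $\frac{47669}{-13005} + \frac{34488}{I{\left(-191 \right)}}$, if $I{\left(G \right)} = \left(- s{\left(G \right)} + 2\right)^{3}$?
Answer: $\frac{448468771}{13005} \approx 34484.0$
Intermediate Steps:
$s{\left(n \right)} = 1$
$I{\left(G \right)} = 1$ ($I{\left(G \right)} = \left(\left(-1\right) 1 + 2\right)^{3} = \left(-1 + 2\right)^{3} = 1^{3} = 1$)
$\frac{47669}{-13005} + \frac{34488}{I{\left(-191 \right)}} = \frac{47669}{-13005} + \frac{34488}{1} = 47669 \left(- \frac{1}{13005}\right) + 34488 \cdot 1 = - \frac{47669}{13005} + 34488 = \frac{448468771}{13005}$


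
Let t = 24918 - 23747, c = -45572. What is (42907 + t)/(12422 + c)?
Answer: -22039/16575 ≈ -1.3297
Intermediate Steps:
t = 1171
(42907 + t)/(12422 + c) = (42907 + 1171)/(12422 - 45572) = 44078/(-33150) = 44078*(-1/33150) = -22039/16575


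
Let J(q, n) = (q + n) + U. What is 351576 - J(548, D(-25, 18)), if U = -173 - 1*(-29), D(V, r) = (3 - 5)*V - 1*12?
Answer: 351134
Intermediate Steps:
D(V, r) = -12 - 2*V (D(V, r) = -2*V - 12 = -12 - 2*V)
U = -144 (U = -173 + 29 = -144)
J(q, n) = -144 + n + q (J(q, n) = (q + n) - 144 = (n + q) - 144 = -144 + n + q)
351576 - J(548, D(-25, 18)) = 351576 - (-144 + (-12 - 2*(-25)) + 548) = 351576 - (-144 + (-12 + 50) + 548) = 351576 - (-144 + 38 + 548) = 351576 - 1*442 = 351576 - 442 = 351134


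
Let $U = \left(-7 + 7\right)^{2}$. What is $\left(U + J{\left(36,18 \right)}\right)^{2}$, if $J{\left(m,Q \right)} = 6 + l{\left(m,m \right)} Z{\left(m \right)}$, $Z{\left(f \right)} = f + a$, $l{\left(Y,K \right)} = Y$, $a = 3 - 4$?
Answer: $1602756$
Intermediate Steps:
$a = -1$ ($a = 3 - 4 = -1$)
$Z{\left(f \right)} = -1 + f$ ($Z{\left(f \right)} = f - 1 = -1 + f$)
$U = 0$ ($U = 0^{2} = 0$)
$J{\left(m,Q \right)} = 6 + m \left(-1 + m\right)$
$\left(U + J{\left(36,18 \right)}\right)^{2} = \left(0 + \left(6 + 36 \left(-1 + 36\right)\right)\right)^{2} = \left(0 + \left(6 + 36 \cdot 35\right)\right)^{2} = \left(0 + \left(6 + 1260\right)\right)^{2} = \left(0 + 1266\right)^{2} = 1266^{2} = 1602756$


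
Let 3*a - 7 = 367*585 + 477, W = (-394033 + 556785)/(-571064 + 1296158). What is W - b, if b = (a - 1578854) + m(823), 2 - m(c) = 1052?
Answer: 546785369893/362547 ≈ 1.5082e+6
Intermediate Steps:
W = 81376/362547 (W = 162752/725094 = 162752*(1/725094) = 81376/362547 ≈ 0.22446)
m(c) = -1050 (m(c) = 2 - 1*1052 = 2 - 1052 = -1050)
a = 215179/3 (a = 7/3 + (367*585 + 477)/3 = 7/3 + (214695 + 477)/3 = 7/3 + (⅓)*215172 = 7/3 + 71724 = 215179/3 ≈ 71726.)
b = -4524533/3 (b = (215179/3 - 1578854) - 1050 = -4521383/3 - 1050 = -4524533/3 ≈ -1.5082e+6)
W - b = 81376/362547 - 1*(-4524533/3) = 81376/362547 + 4524533/3 = 546785369893/362547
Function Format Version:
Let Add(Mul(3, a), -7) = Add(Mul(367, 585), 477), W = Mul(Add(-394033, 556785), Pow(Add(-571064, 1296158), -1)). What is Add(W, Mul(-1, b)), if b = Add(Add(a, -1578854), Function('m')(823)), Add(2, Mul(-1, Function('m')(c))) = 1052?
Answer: Rational(546785369893, 362547) ≈ 1.5082e+6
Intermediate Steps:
W = Rational(81376, 362547) (W = Mul(162752, Pow(725094, -1)) = Mul(162752, Rational(1, 725094)) = Rational(81376, 362547) ≈ 0.22446)
Function('m')(c) = -1050 (Function('m')(c) = Add(2, Mul(-1, 1052)) = Add(2, -1052) = -1050)
a = Rational(215179, 3) (a = Add(Rational(7, 3), Mul(Rational(1, 3), Add(Mul(367, 585), 477))) = Add(Rational(7, 3), Mul(Rational(1, 3), Add(214695, 477))) = Add(Rational(7, 3), Mul(Rational(1, 3), 215172)) = Add(Rational(7, 3), 71724) = Rational(215179, 3) ≈ 71726.)
b = Rational(-4524533, 3) (b = Add(Add(Rational(215179, 3), -1578854), -1050) = Add(Rational(-4521383, 3), -1050) = Rational(-4524533, 3) ≈ -1.5082e+6)
Add(W, Mul(-1, b)) = Add(Rational(81376, 362547), Mul(-1, Rational(-4524533, 3))) = Add(Rational(81376, 362547), Rational(4524533, 3)) = Rational(546785369893, 362547)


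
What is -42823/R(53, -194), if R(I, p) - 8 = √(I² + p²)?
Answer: 31144/3671 - 3893*√40445/3671 ≈ -204.79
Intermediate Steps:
R(I, p) = 8 + √(I² + p²)
-42823/R(53, -194) = -42823/(8 + √(53² + (-194)²)) = -42823/(8 + √(2809 + 37636)) = -42823/(8 + √40445)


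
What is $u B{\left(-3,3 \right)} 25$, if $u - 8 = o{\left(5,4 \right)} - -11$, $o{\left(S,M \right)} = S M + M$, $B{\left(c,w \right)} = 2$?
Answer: $2150$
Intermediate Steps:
$o{\left(S,M \right)} = M + M S$ ($o{\left(S,M \right)} = M S + M = M + M S$)
$u = 43$ ($u = 8 - \left(-11 - 4 \left(1 + 5\right)\right) = 8 + \left(4 \cdot 6 + 11\right) = 8 + \left(24 + 11\right) = 8 + 35 = 43$)
$u B{\left(-3,3 \right)} 25 = 43 \cdot 2 \cdot 25 = 86 \cdot 25 = 2150$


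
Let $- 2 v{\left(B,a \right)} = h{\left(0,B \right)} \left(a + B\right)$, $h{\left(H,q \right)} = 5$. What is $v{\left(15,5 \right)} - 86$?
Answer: $-136$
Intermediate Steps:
$v{\left(B,a \right)} = - \frac{5 B}{2} - \frac{5 a}{2}$ ($v{\left(B,a \right)} = - \frac{5 \left(a + B\right)}{2} = - \frac{5 \left(B + a\right)}{2} = - \frac{5 B + 5 a}{2} = - \frac{5 B}{2} - \frac{5 a}{2}$)
$v{\left(15,5 \right)} - 86 = \left(\left(- \frac{5}{2}\right) 15 - \frac{25}{2}\right) - 86 = \left(- \frac{75}{2} - \frac{25}{2}\right) - 86 = -50 - 86 = -136$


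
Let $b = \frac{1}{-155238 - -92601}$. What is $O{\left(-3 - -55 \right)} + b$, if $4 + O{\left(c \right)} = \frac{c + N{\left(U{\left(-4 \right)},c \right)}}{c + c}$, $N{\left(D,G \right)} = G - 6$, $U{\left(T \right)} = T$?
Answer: $- \frac{9959335}{3257124} \approx -3.0577$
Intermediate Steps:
$N{\left(D,G \right)} = -6 + G$ ($N{\left(D,G \right)} = G - 6 = -6 + G$)
$b = - \frac{1}{62637}$ ($b = \frac{1}{-155238 + 92601} = \frac{1}{-62637} = - \frac{1}{62637} \approx -1.5965 \cdot 10^{-5}$)
$O{\left(c \right)} = -4 + \frac{-6 + 2 c}{2 c}$ ($O{\left(c \right)} = -4 + \frac{c + \left(-6 + c\right)}{c + c} = -4 + \frac{-6 + 2 c}{2 c}$)
$O{\left(-3 - -55 \right)} + b = \left(-3 - \frac{3}{-3 - -55}\right) - \frac{1}{62637} = \left(-3 - \frac{3}{-3 + 55}\right) - \frac{1}{62637} = \left(-3 - \frac{3}{52}\right) - \frac{1}{62637} = - \frac{159}{52} - \frac{1}{62637} = - \frac{9959335}{3257124}$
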